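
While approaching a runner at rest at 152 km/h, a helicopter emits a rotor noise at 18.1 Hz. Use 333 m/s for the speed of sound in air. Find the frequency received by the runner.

20.7 Hz

152 km/h = 42.22 m/s.
With the source moving toward a stationary observer, f' = f · v/(v − v_s).
f' = 18.1 × 333/(333 − 42.22) = 18.1 × 333/290.8 ≈ 20.7 Hz.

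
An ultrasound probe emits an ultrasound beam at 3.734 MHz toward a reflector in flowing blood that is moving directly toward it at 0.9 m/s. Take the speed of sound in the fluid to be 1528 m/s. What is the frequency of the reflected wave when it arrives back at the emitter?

3.738 MHz

The reflector in flowing blood first receives the wave as a moving observer: f₁ = f₀ · (v + u)/v = 3.734 × (1528 + 0.9)/1528 ≈ 3.736 MHz.
On reflection it acts as a source moving toward the stationary detector: f₂ = f₁ · v/(v − u) = 3.736 × 1528/1527.1 ≈ 3.738 MHz.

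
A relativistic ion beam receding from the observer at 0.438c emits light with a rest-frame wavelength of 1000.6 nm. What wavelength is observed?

Relativistic Doppler for wavelength: λ' = λ₀ · √((1 + β)/(1 − β)).
λ' = 1000.6 × √(1.4380/0.5620) = 1000.6 × 1.59960 ≈ 1600.6 nm.

1600.6 nm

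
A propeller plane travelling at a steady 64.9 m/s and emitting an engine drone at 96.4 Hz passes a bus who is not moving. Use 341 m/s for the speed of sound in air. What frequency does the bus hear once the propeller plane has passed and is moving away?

Receding: f₂ = f · v/(v + v_s) = 96.4 × 341/405.9 ≈ 81 Hz.

81 Hz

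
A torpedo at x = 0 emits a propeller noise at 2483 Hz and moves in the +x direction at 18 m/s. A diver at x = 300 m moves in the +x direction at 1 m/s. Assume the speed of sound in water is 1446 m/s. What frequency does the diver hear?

The observer lies on the +x side, so the source is heading toward the observer and the observer is heading away from the source.
Both move, so f' = f · (v − v_o)/(v − v_s).
f' = 2483 × (1446 − 1)/(1446 − 18) = 2483 × 1445/1428 ≈ 2513 Hz.

2513 Hz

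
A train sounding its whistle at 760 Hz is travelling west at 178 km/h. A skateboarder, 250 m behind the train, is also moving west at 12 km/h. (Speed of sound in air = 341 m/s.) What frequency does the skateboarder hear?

670 Hz

178 km/h = 49.44 m/s; 12 km/h = 3.333 m/s.
The skateboarder is behind, so the train is moving away from it while the skateboarder is moving toward the train.
With source receding and observer approaching, f' = f · (v + v_o)/(v + v_s).
f' = 760 × (341 + 3.333)/(341 + 49.44) = 760 × 344.33/390.44 ≈ 670 Hz.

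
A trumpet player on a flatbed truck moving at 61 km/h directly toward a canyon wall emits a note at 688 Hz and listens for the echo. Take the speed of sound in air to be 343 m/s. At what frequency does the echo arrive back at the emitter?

61 km/h = 16.94 m/s.
The canyon wall receives the sound from a moving source: f₁ = f₀ · v/(v − v_e) = 688 × 343/326.06 ≈ 724 Hz.
On the return leg the trumpet player on a flatbed truck is a moving observer: f₂ = f₁ · (v + v_e)/v = 724 × 359.94/343 ≈ 760 Hz.

760 Hz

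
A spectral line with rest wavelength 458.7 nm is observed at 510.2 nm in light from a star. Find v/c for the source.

0.106

λ'/λ₀ = 1.1123 > 1 (redshift), so the source is receding.
λ'/λ₀ = √((1 + β)/(1 − β)) for a receding source ⇒ β = (r² − 1)/(r² + 1) with r = λ'/λ₀.
β = (1.2372 − 1)/(1.2372 + 1) ≈ 0.106.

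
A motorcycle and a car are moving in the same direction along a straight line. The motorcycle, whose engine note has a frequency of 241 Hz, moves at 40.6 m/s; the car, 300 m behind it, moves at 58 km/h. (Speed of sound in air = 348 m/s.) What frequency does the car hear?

226 Hz

58 km/h = 16.11 m/s.
The car is behind, so the motorcycle is moving away from it while the car is moving toward the motorcycle.
Both move, so f' = f · (v + v_o)/(v + v_s).
f' = 241 × (348 + 16.11)/(348 + 40.6) = 241 × 364.11/388.6 ≈ 226 Hz.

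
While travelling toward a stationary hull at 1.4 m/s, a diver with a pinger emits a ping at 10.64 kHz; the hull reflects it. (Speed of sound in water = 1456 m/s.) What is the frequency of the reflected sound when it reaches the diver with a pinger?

10.66 kHz

The hull receives the sound from a moving source: f₁ = f₀ · v/(v − v_e) = 10.64 × 1456/1454.6 ≈ 10.65 kHz.
On the return leg the diver with a pinger is a moving observer: f₂ = f₁ · (v + v_e)/v = 10.65 × 1457.4/1456 ≈ 10.66 kHz.
Equivalently f₂ = f₀ · (v + v_e)/(v − v_e).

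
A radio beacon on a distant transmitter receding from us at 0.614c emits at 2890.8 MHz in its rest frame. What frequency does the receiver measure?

Relativistic Doppler for frequency: f' = f₀ · √((1 − β)/(1 + β)).
f' = 2890.8 × √(0.3860/1.6140) = 2890.8 × 0.48904 ≈ 1413.7 MHz.

1413.7 MHz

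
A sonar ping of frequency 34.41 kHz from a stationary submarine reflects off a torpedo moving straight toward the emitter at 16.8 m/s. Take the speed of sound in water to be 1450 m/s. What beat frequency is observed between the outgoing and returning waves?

At the torpedo (a moving observer), f₁ = f₀ · (v + u)/v = 34.41 × 1466.8/1450 ≈ 34.809 kHz.
The reflection then acts as a moving source: f₂ = f₁ · v/(v − u) ≈ 35.217 kHz.
Equivalently f₂ = f₀ · (v + u)/(v − u).
Beat frequency (with f₀ = 34410 Hz): |f₂ − f₀| = 2u·f₀/(v − u) = 2 × 16.8 × 34410/1433.2 ≈ 807 Hz.

807 Hz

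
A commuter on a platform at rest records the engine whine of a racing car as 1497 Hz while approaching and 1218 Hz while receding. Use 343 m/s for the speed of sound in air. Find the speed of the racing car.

35 m/s

f₁/f₂ = (v + v_s)/(v − v_s), so v_s = v · (f₁ − f₂)/(f₁ + f₂).
v_s = 343 × (1497 − 1218)/(1497 + 1218) = 343 × 279/2715 ≈ 35 m/s.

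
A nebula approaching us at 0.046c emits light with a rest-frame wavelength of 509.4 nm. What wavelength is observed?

486.5 nm

Relativistic Doppler for wavelength: λ' = λ₀ · √((1 − β)/(1 + β)).
λ' = 509.4 × √(0.9540/1.0460) = 509.4 × 0.95501 ≈ 486.5 nm.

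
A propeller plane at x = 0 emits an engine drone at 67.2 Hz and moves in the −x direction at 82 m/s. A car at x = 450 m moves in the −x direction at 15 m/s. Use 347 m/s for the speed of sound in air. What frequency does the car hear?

56.7 Hz

The observer lies on the +x side, so the source is heading away from the observer and the observer is heading toward the source.
General Doppler shift: f' = f · (v + v_o)/(v + v_s).
f' = 67.2 × (347 + 15)/(347 + 82) = 67.2 × 362/429 ≈ 56.7 Hz.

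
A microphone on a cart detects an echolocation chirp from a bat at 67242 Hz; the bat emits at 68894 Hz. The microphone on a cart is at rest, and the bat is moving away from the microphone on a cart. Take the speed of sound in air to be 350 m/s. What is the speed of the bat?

8.6 m/s

f' = f · v/(v + v_s) ⇒ v_s = v · |1 − f/f'|.
v_s = 350 × |1 − 68894/67242| = 350 × 0.02457 ≈ 8.6 m/s.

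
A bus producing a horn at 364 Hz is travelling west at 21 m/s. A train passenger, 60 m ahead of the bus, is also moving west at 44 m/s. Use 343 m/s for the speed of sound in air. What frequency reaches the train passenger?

338 Hz

The train passenger is ahead, so the bus is moving toward it while the train passenger is moving away from the bus.
General Doppler shift: f' = f · (v − v_o)/(v − v_s).
f' = 364 × (343 − 44)/(343 − 21) = 364 × 299/322 ≈ 338 Hz.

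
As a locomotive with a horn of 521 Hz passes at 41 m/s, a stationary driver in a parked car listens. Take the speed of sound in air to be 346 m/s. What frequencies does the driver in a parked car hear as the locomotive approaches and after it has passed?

Approaching: f₁ = f · v/(v − v_s) = 521 × 346/305 ≈ 591 Hz.
Receding: f₂ = f · v/(v + v_s) = 521 × 346/387 ≈ 466 Hz.

591 Hz approaching; 466 Hz receding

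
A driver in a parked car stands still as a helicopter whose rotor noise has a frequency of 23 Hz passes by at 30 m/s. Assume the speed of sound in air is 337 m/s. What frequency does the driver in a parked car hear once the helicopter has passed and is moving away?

21.1 Hz

Receding: f₂ = f · v/(v + v_s) = 23 × 337/367 ≈ 21.1 Hz.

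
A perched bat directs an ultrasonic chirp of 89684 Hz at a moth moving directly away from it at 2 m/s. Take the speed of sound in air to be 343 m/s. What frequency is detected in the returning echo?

The moth first receives the wave as a moving observer: f₁ = f₀ · (v − u)/v = 89684 × (343 − 2)/343 ≈ 89161 Hz.
On reflection it acts as a source moving away from the stationary detector: f₂ = f₁ · v/(v + u) = 89161 × 343/345 ≈ 88644 Hz.
Equivalently f₂ = f₀ · (v − u)/(v + u).

88644 Hz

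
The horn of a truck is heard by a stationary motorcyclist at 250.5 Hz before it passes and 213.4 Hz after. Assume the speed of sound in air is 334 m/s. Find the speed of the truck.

27 m/s

f₁/f₂ = (v + v_s)/(v − v_s), so v_s = v · (f₁ − f₂)/(f₁ + f₂).
v_s = 334 × (250.5 − 213.4)/(250.5 + 213.4) = 334 × 37.1/463.9 ≈ 27 m/s.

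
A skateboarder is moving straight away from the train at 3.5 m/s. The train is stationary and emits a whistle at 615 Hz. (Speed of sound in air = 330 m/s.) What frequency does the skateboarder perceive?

608 Hz

Moving observer, stationary source: f' = f · (v − v_o)/v.
f' = 615 × (330 − 3.5)/330 = 615 × 326.5/330 ≈ 608 Hz.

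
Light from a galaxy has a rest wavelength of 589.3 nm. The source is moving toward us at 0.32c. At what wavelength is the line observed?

Relativistic Doppler for wavelength: λ' = λ₀ · √((1 − β)/(1 + β)).
λ' = 589.3 × √(0.6800/1.3200) = 589.3 × 0.71774 ≈ 423.0 nm.

423.0 nm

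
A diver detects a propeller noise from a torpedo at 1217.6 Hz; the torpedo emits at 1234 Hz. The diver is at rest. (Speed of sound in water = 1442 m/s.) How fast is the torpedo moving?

19.4 m/s

f' < f, so the torpedo is receding.
f' = f · v/(v + v_s) ⇒ v_s = v · |1 − f/f'|.
v_s = 1442 × |1 − 1234/1217.6| = 1442 × 0.01347 ≈ 19.4 m/s.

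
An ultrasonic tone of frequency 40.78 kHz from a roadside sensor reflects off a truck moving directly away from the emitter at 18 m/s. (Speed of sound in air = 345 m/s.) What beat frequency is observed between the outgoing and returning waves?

The truck first receives the wave as a moving observer: f₁ = f₀ · (v − u)/v = 40.78 × (345 − 18)/345 ≈ 38.65 kHz.
The reflection then acts as a moving source: f₂ = f₁ · v/(v + u) ≈ 36.74 kHz.
Beat frequency (with f₀ = 40780 Hz): |f₂ − f₀| = 2u·f₀/(v + u) = 2 × 18 × 40780/363 ≈ 4044 Hz.

4044 Hz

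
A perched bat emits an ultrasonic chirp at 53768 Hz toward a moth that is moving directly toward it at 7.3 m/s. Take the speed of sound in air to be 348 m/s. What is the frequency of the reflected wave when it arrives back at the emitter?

56072 Hz

The moth first receives the wave as a moving observer: f₁ = f₀ · (v + u)/v = 53768 × (348 + 7.3)/348 ≈ 54896 Hz.
On reflection it acts as a source moving toward the stationary detector: f₂ = f₁ · v/(v − u) = 54896 × 348/340.7 ≈ 56072 Hz.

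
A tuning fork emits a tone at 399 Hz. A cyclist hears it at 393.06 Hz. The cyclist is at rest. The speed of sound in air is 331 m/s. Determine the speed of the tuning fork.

f' < f, so the tuning fork is receding.
f' = f · v/(v + v_s) ⇒ v_s = v · |1 − f/f'|.
v_s = 331 × |1 − 399/393.06| = 331 × 0.01511 ≈ 5.0 m/s.

5.0 m/s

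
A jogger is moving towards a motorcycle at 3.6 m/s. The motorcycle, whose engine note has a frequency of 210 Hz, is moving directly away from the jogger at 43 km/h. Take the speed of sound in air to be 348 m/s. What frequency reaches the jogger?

205 Hz

43 km/h = 11.94 m/s.
Both move, so f' = f · (v + v_o)/(v + v_s).
f' = 210 × (348 + 3.6)/(348 + 11.94) = 210 × 351.6/359.94 ≈ 205 Hz.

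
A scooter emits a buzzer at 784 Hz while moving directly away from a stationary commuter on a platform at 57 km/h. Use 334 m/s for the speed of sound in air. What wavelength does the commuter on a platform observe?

57 km/h = 15.83 m/s.
Only the source moves, away from the listener, so f' = f · v/(v + v_s).
f' = 784 × 334/(334 + 15.83) ≈ 749 Hz.
λ' = v/f' = 334/748.516 ≈ 44.6 cm.

44.6 cm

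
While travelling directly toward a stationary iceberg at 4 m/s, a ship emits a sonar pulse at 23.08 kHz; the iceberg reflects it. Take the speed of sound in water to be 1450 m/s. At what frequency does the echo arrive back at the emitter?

23.2 kHz

The iceberg receives the sound from a moving source: f₁ = f₀ · v/(v − v_e) = 23.08 × 1450/1446 ≈ 23.1 kHz.
On the return leg the ship is a moving observer: f₂ = f₁ · (v + v_e)/v = 23.1 × 1454/1450 ≈ 23.2 kHz.
Equivalently f₂ = f₀ · (v + v_e)/(v − v_e).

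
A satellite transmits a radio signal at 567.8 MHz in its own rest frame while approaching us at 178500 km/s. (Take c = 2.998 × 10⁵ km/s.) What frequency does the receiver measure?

β = v/c = 178500/299800 = 0.5954.
Relativistic Doppler for frequency: f' = f₀ · √((1 + β)/(1 − β)).
f' = 567.8 × √(1.5954/0.4046) = 567.8 × 1.98573 ≈ 1127.5 MHz.

1127.5 MHz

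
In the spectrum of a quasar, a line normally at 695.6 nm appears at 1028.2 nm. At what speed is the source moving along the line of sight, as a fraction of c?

λ'/λ₀ = 1.4781 > 1 (redshift), so the source is receding.
λ'/λ₀ = √((1 + β)/(1 − β)) for a receding source ⇒ β = (r² − 1)/(r² + 1) with r = λ'/λ₀.
β = (2.1849 − 1)/(2.1849 + 1) ≈ 0.372.

0.372c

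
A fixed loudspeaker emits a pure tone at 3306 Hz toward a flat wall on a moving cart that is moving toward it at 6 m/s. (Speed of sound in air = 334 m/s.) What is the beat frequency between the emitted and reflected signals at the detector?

121 Hz

The flat wall on a moving cart first receives the wave as a moving observer: f₁ = f₀ · (v + u)/v = 3306 × (334 + 6)/334 ≈ 3365.4 Hz.
On reflection it acts as a source moving toward the stationary detector: f₂ = f₁ · v/(v − u) = 3365.4 × 334/328 ≈ 3427.0 Hz.
Beat frequency: |f₂ − f₀| = 2u·f₀/(v − u) = 2 × 6 × 3306/328 ≈ 121 Hz.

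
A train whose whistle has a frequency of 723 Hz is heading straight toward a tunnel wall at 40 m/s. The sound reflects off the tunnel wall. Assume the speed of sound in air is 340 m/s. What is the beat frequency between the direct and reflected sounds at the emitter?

193 Hz

The tunnel wall receives the sound from a moving source: f₁ = f₀ · v/(v − v_e) = 723 × 340/300 ≈ 819.4 Hz.
On the return leg the train is a moving observer: f₂ = f₁ · (v + v_e)/v = 819.4 × 380/340 ≈ 915.8 Hz.
Equivalently f₂ = f₀ · (v + v_e)/(v − v_e).
Beat against the emitted tone: |f₂ − f₀| = 2v_e·f₀/(v − v_e) = 2 × 40 × 723/300 ≈ 193 Hz.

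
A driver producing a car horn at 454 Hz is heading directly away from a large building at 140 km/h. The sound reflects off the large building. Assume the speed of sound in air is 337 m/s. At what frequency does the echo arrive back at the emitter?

140 km/h = 38.89 m/s.
The large building receives the sound from a moving source: f₁ = f₀ · v/(v + v_e) = 454 × 337/375.89 ≈ 407 Hz.
On the return leg the driver is a moving observer: f₂ = f₁ · (v − v_e)/v = 407 × 298.11/337 ≈ 360 Hz.
Equivalently f₂ = f₀ · (v − v_e)/(v + v_e).

360 Hz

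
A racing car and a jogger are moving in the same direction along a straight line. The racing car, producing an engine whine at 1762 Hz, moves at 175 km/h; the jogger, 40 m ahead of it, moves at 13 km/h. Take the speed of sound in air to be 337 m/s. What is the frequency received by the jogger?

175 km/h = 48.61 m/s; 13 km/h = 3.611 m/s.
The jogger is ahead, so the racing car is moving toward it while the jogger is moving away from the racing car.
Both move, so f' = f · (v − v_o)/(v − v_s).
f' = 1762 × (337 − 3.611)/(337 − 48.61) = 1762 × 333.39/288.39 ≈ 2037 Hz.

2037 Hz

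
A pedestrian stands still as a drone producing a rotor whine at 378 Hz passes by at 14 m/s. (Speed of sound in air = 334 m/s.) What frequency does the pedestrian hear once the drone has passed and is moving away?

Receding: f₂ = f · v/(v + v_s) = 378 × 334/348 ≈ 363 Hz.

363 Hz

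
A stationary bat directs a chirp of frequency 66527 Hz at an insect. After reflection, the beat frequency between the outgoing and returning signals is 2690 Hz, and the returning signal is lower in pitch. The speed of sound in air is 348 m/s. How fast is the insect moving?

7.2 m/s

Double Doppler shift off a moving reflector: f₂ = f₀ · (v + u)/(v − u) (u > 0 toward emitter).
Returning signal is lower, so f₂ = f₀ − Δf = 66527 − 2690 = 63837 Hz.
Rearranging, u = v · (f₂ − f₀)/(f₂ + f₀) = 348 × -2690/130364 ≈ -7.2 m/s.
So the insect is moving at 7.2 m/s away from the emitter.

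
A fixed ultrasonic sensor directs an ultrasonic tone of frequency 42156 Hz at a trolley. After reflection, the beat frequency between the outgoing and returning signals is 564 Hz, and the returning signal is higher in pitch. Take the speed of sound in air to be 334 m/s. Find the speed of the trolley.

2.22 m/s

Double Doppler shift off a moving reflector: f₂ = f₀ · (v + u)/(v − u) (u > 0 toward emitter).
Returning signal is higher, so f₂ = f₀ + Δf = 42156 + 564 = 42720 Hz.
Rearranging, u = v · (f₂ − f₀)/(f₂ + f₀) = 334 × 564/84876 ≈ 2.22 m/s.
So the trolley is moving at 2.22 m/s toward the emitter.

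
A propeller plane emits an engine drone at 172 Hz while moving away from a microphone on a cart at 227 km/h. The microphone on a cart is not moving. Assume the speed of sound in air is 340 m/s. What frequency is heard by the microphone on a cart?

145 Hz

227 km/h = 63.06 m/s.
Moving source, stationary observer: f' = f · v/(v + v_s) since the source is receding.
f' = 172 × 340/(340 + 63.06) = 172 × 340/403.1 ≈ 145 Hz.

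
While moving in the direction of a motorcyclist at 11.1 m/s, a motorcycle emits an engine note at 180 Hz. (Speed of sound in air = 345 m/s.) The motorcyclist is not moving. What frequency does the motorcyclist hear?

186 Hz

Moving source, stationary observer: f' = f · v/(v − v_s) since the source is approaching.
f' = 180 × 345/(345 − 11.1) = 180 × 345/333.9 ≈ 186 Hz.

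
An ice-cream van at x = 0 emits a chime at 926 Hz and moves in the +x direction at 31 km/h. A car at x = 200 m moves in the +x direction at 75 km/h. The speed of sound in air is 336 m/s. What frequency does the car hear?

31 km/h = 8.611 m/s; 75 km/h = 20.83 m/s.
The observer lies on the +x side, so the source is heading toward the observer and the observer is heading away from the source.
Both move, so f' = f · (v − v_o)/(v − v_s).
f' = 926 × (336 − 20.83)/(336 − 8.611) = 926 × 315.17/327.39 ≈ 891 Hz.

891 Hz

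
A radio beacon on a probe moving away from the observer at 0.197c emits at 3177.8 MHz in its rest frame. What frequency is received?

Relativistic Doppler for frequency: f' = f₀ · √((1 − β)/(1 + β)).
f' = 3177.8 × √(0.8030/1.1970) = 3177.8 × 0.81905 ≈ 2602.8 MHz.

2602.8 MHz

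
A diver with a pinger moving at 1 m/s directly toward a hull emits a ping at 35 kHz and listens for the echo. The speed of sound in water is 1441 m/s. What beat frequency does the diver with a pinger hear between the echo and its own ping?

48.6 Hz

The hull receives the sound from a moving source: f₁ = f₀ · v/(v − v_e) = 35 × 1441/1440 ≈ 35.0243 kHz.
On the return leg the diver with a pinger is a moving observer: f₂ = f₁ · (v + v_e)/v = 35.0243 × 1442/1441 ≈ 35.0486 kHz.
Equivalently f₂ = f₀ · (v + v_e)/(v − v_e).
Beat against the emitted tone (with f₀ = 35000 Hz): |f₂ − f₀| = 2v_e·f₀/(v − v_e) = 2 × 1 × 35000/1440 ≈ 48.6 Hz.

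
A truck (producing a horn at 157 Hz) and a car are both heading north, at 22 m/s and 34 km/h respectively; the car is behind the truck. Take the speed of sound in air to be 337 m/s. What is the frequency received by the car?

34 km/h = 9.444 m/s.
The car is behind, so the truck is moving away from it while the car is moving toward the truck.
Both move, so f' = f · (v + v_o)/(v + v_s).
f' = 157 × (337 + 9.444)/(337 + 22) = 157 × 346.44/359 ≈ 152 Hz.

152 Hz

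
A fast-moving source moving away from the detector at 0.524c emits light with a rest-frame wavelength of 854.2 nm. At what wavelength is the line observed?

Relativistic Doppler for wavelength: λ' = λ₀ · √((1 + β)/(1 − β)).
λ' = 854.2 × √(1.5240/0.4760) = 854.2 × 1.78932 ≈ 1528.4 nm.

1528.4 nm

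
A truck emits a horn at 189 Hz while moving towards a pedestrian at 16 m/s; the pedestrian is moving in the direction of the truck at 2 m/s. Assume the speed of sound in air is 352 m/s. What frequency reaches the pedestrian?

Both move, so f' = f · (v + v_o)/(v − v_s).
f' = 189 × (352 + 2)/(352 − 16) = 189 × 354/336 ≈ 199 Hz.

199 Hz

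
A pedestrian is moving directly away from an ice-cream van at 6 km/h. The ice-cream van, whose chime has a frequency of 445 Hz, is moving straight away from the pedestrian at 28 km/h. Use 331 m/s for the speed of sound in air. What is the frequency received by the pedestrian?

28 km/h = 7.778 m/s; 6 km/h = 1.667 m/s.
Both move, so f' = f · (v − v_o)/(v + v_s).
f' = 445 × (331 − 1.667)/(331 + 7.778) = 445 × 329.33/338.78 ≈ 433 Hz.

433 Hz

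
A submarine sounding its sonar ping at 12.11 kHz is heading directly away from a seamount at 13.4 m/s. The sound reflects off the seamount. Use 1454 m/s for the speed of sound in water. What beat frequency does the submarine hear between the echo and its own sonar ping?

The seamount receives the sound from a moving source: f₁ = f₀ · v/(v + v_e) = 12.11 × 1454/1467.4 ≈ 11.999 kHz.
On the return leg the submarine is a moving observer: f₂ = f₁ · (v − v_e)/v = 11.999 × 1440.6/1454 ≈ 11.889 kHz.
Equivalently f₂ = f₀ · (v − v_e)/(v + v_e).
Beat against the emitted tone (with f₀ = 12110 Hz): |f₂ − f₀| = 2v_e·f₀/(v + v_e) = 2 × 13.4 × 12110/1467.4 ≈ 221 Hz.

221 Hz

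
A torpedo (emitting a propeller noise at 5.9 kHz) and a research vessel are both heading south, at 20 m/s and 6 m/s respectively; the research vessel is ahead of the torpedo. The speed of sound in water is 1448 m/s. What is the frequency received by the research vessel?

The research vessel is ahead, so the torpedo is moving toward it while the research vessel is moving away from the torpedo.
General Doppler shift: f' = f · (v − v_o)/(v − v_s).
f' = 5.9 × (1448 − 6)/(1448 − 20) = 5.9 × 1442/1428 ≈ 5.96 kHz.

5.96 kHz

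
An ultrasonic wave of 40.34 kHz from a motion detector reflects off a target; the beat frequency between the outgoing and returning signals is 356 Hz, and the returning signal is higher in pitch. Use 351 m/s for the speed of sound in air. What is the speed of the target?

Double Doppler shift off a moving reflector: f₂ = f₀ · (v + u)/(v − u) (u > 0 toward emitter).
Returning signal is higher, so f₂ = f₀ + Δf = 40340 + 356 = 40696 Hz.
Rearranging, u = v · (f₂ − f₀)/(f₂ + f₀) = 351 × 356/81036 ≈ 1.54 m/s.
So the target is moving at 1.54 m/s toward the emitter.

1.54 m/s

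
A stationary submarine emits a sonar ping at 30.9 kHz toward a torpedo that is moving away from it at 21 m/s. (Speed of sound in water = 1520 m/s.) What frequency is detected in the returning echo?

At the torpedo (a moving observer), f₁ = f₀ · (v − u)/v = 30.9 × 1499/1520 ≈ 30.5 kHz.
The reflection then acts as a moving source: f₂ = f₁ · v/(v + u) ≈ 30.1 kHz.

30.1 kHz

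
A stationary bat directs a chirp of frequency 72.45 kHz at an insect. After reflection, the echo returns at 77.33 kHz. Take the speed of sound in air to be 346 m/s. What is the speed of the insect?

Double Doppler shift off a moving reflector: f₂ = f₀ · (v + u)/(v − u) (u > 0 toward emitter).
Rearranging, u = v · (f₂ − f₀)/(f₂ + f₀) = 346 × 4.88/149.78 ≈ 11.3 m/s.
So the insect is moving at 11.3 m/s toward the emitter.

11.3 m/s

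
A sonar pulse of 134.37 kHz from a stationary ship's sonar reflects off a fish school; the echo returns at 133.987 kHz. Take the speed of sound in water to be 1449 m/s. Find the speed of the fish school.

Double Doppler shift off a moving reflector: f₂ = f₀ · (v + u)/(v − u) (u > 0 toward emitter).
Rearranging, u = v · (f₂ − f₀)/(f₂ + f₀) = 1449 × -0.383/268.357 ≈ -2.07 m/s.
So the fish school is moving at 2.07 m/s away from the emitter.

2.07 m/s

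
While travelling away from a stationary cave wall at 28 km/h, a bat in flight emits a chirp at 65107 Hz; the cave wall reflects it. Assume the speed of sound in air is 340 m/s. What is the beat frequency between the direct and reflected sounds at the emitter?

28 km/h = 7.778 m/s.
The cave wall receives the sound from a moving source: f₁ = f₀ · v/(v + v_e) = 65107 × 340/347.78 ≈ 63651 Hz.
On the return leg the bat in flight is a moving observer: f₂ = f₁ · (v − v_e)/v = 63651 × 332.22/340 ≈ 62195 Hz.
Equivalently f₂ = f₀ · (v − v_e)/(v + v_e).
Beat against the emitted tone: |f₂ − f₀| = 2v_e·f₀/(v + v_e) = 2 × 7.778 × 65107/347.78 ≈ 2912 Hz.

2912 Hz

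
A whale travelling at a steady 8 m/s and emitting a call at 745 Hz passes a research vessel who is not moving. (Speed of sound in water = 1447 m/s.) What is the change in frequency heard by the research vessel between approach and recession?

8.24 Hz

Approaching: f₁ = f · v/(v − v_s) = 745 × 1447/1439 ≈ 749.14 Hz.
Receding: f₂ = f · v/(v + v_s) = 745 × 1447/1455 ≈ 740.90 Hz.
Drop: f₁ − f₂ = 2f·v·v_s/(v² − v_s²) = 2 × 745 × 1447 × 8/(1447² − 8²) ≈ 8.24 Hz.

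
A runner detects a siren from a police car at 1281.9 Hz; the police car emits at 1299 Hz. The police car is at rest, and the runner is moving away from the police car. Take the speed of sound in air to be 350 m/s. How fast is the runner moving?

f' = f · (v − v_o)/v ⇒ v_o = v · |f'/f − 1|.
v_o = 350 × |1281.9/1299 − 1| = 350 × 0.01316 ≈ 4.6 m/s.

4.6 m/s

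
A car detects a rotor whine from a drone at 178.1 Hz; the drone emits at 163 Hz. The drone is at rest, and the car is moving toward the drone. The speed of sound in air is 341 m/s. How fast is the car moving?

f' = f · (v + v_o)/v ⇒ v_o = v · |f'/f − 1|.
v_o = 341 × |178.1/163 − 1| = 341 × 0.09264 ≈ 32 m/s.

32 m/s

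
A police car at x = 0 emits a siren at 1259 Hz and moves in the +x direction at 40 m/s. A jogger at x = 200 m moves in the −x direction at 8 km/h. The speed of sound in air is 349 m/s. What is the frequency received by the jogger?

8 km/h = 2.222 m/s.
The observer lies on the +x side, so the source is heading toward the observer and the observer is heading toward the source.
General Doppler shift: f' = f · (v + v_o)/(v − v_s).
f' = 1259 × (349 + 2.222)/(349 − 40) = 1259 × 351.22/309 ≈ 1431 Hz.

1431 Hz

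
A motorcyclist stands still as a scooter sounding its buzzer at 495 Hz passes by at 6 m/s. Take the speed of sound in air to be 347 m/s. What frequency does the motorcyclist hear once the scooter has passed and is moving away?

Receding: f₂ = f · v/(v + v_s) = 495 × 347/353 ≈ 487 Hz.

487 Hz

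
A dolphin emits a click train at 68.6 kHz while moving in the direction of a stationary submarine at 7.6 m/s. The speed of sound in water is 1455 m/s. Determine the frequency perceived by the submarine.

With the source moving toward a stationary observer, f' = f · v/(v − v_s).
f' = 68.6 × 1455/(1455 − 7.6) = 68.6 × 1455/1447 ≈ 69.0 kHz.

69.0 kHz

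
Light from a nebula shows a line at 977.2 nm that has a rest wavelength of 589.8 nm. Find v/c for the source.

λ'/λ₀ = 1.6568 > 1 (redshift), so the source is receding.
λ'/λ₀ = √((1 + β)/(1 − β)) for a receding source ⇒ β = (r² − 1)/(r² + 1) with r = λ'/λ₀.
β = (2.7451 − 1)/(2.7451 + 1) ≈ 0.466.

0.466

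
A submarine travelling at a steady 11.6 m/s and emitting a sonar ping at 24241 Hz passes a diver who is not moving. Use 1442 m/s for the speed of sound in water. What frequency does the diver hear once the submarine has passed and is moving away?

Receding: f₂ = f · v/(v + v_s) = 24241 × 1442/1453.6 ≈ 24048 Hz.

24048 Hz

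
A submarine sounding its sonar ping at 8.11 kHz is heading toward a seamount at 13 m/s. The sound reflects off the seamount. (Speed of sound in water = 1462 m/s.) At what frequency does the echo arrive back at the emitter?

8.26 kHz

The seamount receives the sound from a moving source: f₁ = f₀ · v/(v − v_e) = 8.11 × 1462/1449 ≈ 8.18 kHz.
On the return leg the submarine is a moving observer: f₂ = f₁ · (v + v_e)/v = 8.18 × 1475/1462 ≈ 8.26 kHz.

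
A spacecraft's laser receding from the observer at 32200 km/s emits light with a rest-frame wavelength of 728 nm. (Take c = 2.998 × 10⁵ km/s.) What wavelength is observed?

810.9 nm

β = v/c = 32200/299800 = 0.1074.
Relativistic Doppler for wavelength: λ' = λ₀ · √((1 + β)/(1 − β)).
λ' = 728 × √(1.1074/0.8926) = 728 × 1.11385 ≈ 810.9 nm.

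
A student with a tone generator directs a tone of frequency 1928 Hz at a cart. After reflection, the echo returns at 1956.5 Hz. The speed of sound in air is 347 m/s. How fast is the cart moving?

Double Doppler shift off a moving reflector: f₂ = f₀ · (v + u)/(v − u) (u > 0 toward emitter).
Rearranging, u = v · (f₂ − f₀)/(f₂ + f₀) = 347 × 28.5/3884.5 ≈ 2.55 m/s.
So the cart is moving at 2.55 m/s toward the emitter.

2.55 m/s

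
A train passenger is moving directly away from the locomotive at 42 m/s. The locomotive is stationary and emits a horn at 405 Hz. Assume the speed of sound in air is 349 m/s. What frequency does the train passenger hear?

356 Hz

Moving observer, stationary source: f' = f · (v − v_o)/v.
f' = 405 × (349 − 42)/349 = 405 × 307/349 ≈ 356 Hz.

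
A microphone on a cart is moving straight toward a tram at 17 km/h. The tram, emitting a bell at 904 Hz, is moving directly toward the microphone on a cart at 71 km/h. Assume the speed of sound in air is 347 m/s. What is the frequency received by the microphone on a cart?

972 Hz

71 km/h = 19.72 m/s; 17 km/h = 4.722 m/s.
With source approaching and observer approaching, f' = f · (v + v_o)/(v − v_s).
f' = 904 × (347 + 4.722)/(347 − 19.72) = 904 × 351.72/327.28 ≈ 972 Hz.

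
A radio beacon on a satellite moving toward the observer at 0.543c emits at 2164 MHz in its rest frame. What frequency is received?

3976.3 MHz

Relativistic Doppler for frequency: f' = f₀ · √((1 + β)/(1 − β)).
f' = 2164 × √(1.5430/0.4570) = 2164 × 1.83749 ≈ 3976.3 MHz.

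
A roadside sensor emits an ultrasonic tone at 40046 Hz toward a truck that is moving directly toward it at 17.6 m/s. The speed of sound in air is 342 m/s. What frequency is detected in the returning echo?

The truck first receives the wave as a moving observer: f₁ = f₀ · (v + u)/v = 40046 × (342 + 17.6)/342 ≈ 42107 Hz.
On reflection it acts as a source moving toward the stationary detector: f₂ = f₁ · v/(v − u) = 42107 × 342/324.4 ≈ 44391 Hz.

44391 Hz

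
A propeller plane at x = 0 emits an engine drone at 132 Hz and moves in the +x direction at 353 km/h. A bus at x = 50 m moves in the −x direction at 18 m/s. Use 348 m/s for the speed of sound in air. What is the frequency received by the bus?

353 km/h = 98.06 m/s.
The observer lies on the +x side, so the source is heading toward the observer and the observer is heading toward the source.
With source approaching and observer approaching, f' = f · (v + v_o)/(v − v_s).
f' = 132 × (348 + 18)/(348 − 98.06) = 132 × 366/249.94 ≈ 193 Hz.

193 Hz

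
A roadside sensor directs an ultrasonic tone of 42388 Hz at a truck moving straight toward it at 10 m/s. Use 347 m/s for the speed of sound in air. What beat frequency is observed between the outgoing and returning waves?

At the truck (a moving observer), f₁ = f₀ · (v + u)/v = 42388 × 357/347 ≈ 43610 Hz.
On reflection it acts as a source moving toward the stationary detector: f₂ = f₁ · v/(v − u) = 43610 × 347/337 ≈ 44904 Hz.
Equivalently f₂ = f₀ · (v + u)/(v − u).
Beat frequency: |f₂ − f₀| = 2u·f₀/(v − u) = 2 × 10 × 42388/337 ≈ 2516 Hz.

2516 Hz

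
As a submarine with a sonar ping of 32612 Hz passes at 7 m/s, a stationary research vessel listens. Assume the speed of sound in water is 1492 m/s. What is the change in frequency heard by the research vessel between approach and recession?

Approaching: f₁ = f · v/(v − v_s) = 32612 × 1492/1485 ≈ 32766 Hz.
Receding: f₂ = f · v/(v + v_s) = 32612 × 1492/1499 ≈ 32460 Hz.
Drop: f₁ − f₂ = 2f·v·v_s/(v² − v_s²) = 2 × 32612 × 1492 × 7/(1492² − 7²) ≈ 306 Hz.

306 Hz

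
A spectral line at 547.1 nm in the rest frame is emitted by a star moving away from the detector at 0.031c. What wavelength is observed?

564.3 nm

Relativistic Doppler for wavelength: λ' = λ₀ · √((1 + β)/(1 − β)).
λ' = 547.1 × √(1.0310/0.9690) = 547.1 × 1.03150 ≈ 564.3 nm.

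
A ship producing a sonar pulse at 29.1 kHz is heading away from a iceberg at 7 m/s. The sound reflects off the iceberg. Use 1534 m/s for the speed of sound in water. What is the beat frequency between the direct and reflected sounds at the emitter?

264 Hz

The iceberg receives the sound from a moving source: f₁ = f₀ · v/(v + v_e) = 29.1 × 1534/1541 ≈ 28.968 kHz.
On the return leg the ship is a moving observer: f₂ = f₁ · (v − v_e)/v = 28.968 × 1527/1534 ≈ 28.836 kHz.
Beat against the emitted tone (with f₀ = 29100 Hz): |f₂ − f₀| = 2v_e·f₀/(v + v_e) = 2 × 7 × 29100/1541 ≈ 264 Hz.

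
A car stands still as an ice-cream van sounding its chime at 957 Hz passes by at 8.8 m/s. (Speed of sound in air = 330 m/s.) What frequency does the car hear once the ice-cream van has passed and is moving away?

Receding: f₂ = f · v/(v + v_s) = 957 × 330/338.8 ≈ 932 Hz.

932 Hz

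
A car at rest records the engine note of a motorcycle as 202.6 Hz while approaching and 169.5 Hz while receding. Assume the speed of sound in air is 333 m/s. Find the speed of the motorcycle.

30 m/s

f₁/f₂ = (v + v_s)/(v − v_s), so v_s = v · (f₁ − f₂)/(f₁ + f₂).
v_s = 333 × (202.6 − 169.5)/(202.6 + 169.5) = 333 × 33.1/372.1 ≈ 30 m/s.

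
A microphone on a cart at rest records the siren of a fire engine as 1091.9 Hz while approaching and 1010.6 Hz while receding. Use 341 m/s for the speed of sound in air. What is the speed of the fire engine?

13.2 m/s

f₁/f₂ = (v + v_s)/(v − v_s), so v_s = v · (f₁ − f₂)/(f₁ + f₂).
v_s = 341 × (1091.9 − 1010.6)/(1091.9 + 1010.6) = 341 × 81.3/2102.5 ≈ 13.2 m/s.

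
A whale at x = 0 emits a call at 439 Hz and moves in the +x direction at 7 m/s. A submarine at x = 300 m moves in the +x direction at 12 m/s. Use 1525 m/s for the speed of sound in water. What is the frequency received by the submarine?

The observer lies on the +x side, so the source is heading toward the observer and the observer is heading away from the source.
Both move, so f' = f · (v − v_o)/(v − v_s).
f' = 439 × (1525 − 12)/(1525 − 7) = 439 × 1513/1518 ≈ 438 Hz.

438 Hz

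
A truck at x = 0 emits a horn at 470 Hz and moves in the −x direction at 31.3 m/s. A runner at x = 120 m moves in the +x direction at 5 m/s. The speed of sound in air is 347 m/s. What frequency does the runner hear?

The observer lies on the +x side, so the source is heading away from the observer and the observer is heading away from the source.
General Doppler shift: f' = f · (v − v_o)/(v + v_s).
f' = 470 × (347 − 5)/(347 + 31.3) = 470 × 342/378.3 ≈ 425 Hz.

425 Hz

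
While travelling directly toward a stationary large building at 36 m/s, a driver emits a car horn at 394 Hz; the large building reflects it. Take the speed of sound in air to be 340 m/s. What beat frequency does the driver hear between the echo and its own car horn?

93 Hz

The large building receives the sound from a moving source: f₁ = f₀ · v/(v − v_e) = 394 × 340/304 ≈ 440.7 Hz.
On the return leg the driver is a moving observer: f₂ = f₁ · (v + v_e)/v = 440.7 × 376/340 ≈ 487.3 Hz.
Beat against the emitted tone: |f₂ − f₀| = 2v_e·f₀/(v − v_e) = 2 × 36 × 394/304 ≈ 93 Hz.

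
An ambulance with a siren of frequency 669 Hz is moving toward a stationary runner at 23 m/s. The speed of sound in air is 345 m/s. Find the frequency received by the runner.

717 Hz

Only the source moves, toward the listener, so f' = f · v/(v − v_s).
f' = 669 × 345/(345 − 23) = 669 × 345/322 ≈ 717 Hz.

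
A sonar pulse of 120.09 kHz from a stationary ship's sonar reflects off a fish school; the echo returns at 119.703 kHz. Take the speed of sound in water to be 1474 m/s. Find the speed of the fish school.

2.38 m/s

Double Doppler shift off a moving reflector: f₂ = f₀ · (v + u)/(v − u) (u > 0 toward emitter).
Rearranging, u = v · (f₂ − f₀)/(f₂ + f₀) = 1474 × -0.387/239.793 ≈ -2.38 m/s.
So the fish school is moving at 2.38 m/s away from the emitter.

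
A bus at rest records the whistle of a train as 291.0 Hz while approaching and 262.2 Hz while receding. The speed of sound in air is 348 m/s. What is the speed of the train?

f₁/f₂ = (v + v_s)/(v − v_s), so v_s = v · (f₁ − f₂)/(f₁ + f₂).
v_s = 348 × (291.0 − 262.2)/(291.0 + 262.2) = 348 × 28.8/553.2 ≈ 18.1 m/s.

18.1 m/s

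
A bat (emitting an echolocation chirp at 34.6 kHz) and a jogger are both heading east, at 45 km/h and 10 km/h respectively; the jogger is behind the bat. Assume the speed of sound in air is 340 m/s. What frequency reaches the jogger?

33.6 kHz

45 km/h = 12.5 m/s; 10 km/h = 2.778 m/s.
The jogger is behind, so the bat is moving away from it while the jogger is moving toward the bat.
General Doppler shift: f' = f · (v + v_o)/(v + v_s).
f' = 34.6 × (340 + 2.778)/(340 + 12.5) = 34.6 × 342.78/352.5 ≈ 33.6 kHz.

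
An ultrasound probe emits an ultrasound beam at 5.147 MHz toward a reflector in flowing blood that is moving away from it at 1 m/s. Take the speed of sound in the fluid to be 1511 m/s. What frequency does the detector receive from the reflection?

5.140 MHz

The reflector in flowing blood first receives the wave as a moving observer: f₁ = f₀ · (v − u)/v = 5.147 × (1511 − 1)/1511 ≈ 5.144 MHz.
On reflection it acts as a source moving away from the stationary detector: f₂ = f₁ · v/(v + u) = 5.144 × 1511/1512 ≈ 5.140 MHz.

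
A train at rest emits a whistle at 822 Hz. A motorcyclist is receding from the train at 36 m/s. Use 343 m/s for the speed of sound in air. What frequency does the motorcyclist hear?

Moving observer, stationary source: f' = f · (v − v_o)/v.
f' = 822 × (343 − 36)/343 = 822 × 307/343 ≈ 736 Hz.

736 Hz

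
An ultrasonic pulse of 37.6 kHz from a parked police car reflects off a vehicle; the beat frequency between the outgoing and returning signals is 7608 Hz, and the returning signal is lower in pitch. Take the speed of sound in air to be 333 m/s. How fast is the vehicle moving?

Double Doppler shift off a moving reflector: f₂ = f₀ · (v + u)/(v − u) (u > 0 toward emitter).
Returning signal is lower, so f₂ = f₀ − Δf = 37600 − 7608 = 29992 Hz.
Rearranging, u = v · (f₂ − f₀)/(f₂ + f₀) = 333 × -7608/67592 ≈ -37 m/s.
So the vehicle is moving at 37 m/s away from the emitter.

37 m/s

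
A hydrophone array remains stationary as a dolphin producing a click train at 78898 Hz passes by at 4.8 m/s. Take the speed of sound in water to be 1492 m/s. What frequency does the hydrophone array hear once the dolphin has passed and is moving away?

78645 Hz

Receding: f₂ = f · v/(v + v_s) = 78898 × 1492/1496.8 ≈ 78645 Hz.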